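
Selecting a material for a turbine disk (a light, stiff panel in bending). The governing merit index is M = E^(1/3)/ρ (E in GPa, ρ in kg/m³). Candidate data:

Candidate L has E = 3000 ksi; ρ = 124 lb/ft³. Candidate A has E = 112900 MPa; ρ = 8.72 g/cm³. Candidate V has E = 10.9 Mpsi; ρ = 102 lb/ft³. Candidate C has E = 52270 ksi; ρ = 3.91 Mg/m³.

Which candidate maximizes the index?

In SI units:
  candidate L: E = 20.68 GPa, ρ = 1986 kg/m³
  candidate A: E = 112.9 GPa, ρ = 8720 kg/m³
  candidate V: E = 75.15 GPa, ρ = 1634 kg/m³
  candidate C: E = 360.4 GPa, ρ = 3910 kg/m³
  candidate V: M = 2.58×10⁻³
  candidate C: M = 1.82×10⁻³
  candidate L: M = 1.38×10⁻³
  candidate A: M = 0.554×10⁻³
Candidate V ranks first.

candidate V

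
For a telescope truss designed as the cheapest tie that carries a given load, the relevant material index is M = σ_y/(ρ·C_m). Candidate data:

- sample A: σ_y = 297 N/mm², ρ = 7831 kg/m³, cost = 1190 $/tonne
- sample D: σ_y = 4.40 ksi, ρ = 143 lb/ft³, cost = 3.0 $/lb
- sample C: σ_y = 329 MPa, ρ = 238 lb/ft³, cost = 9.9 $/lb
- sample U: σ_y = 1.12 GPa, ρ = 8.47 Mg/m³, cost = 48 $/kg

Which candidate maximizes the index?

After converting to SI:
  sample A: σ_y = 297.0 MPa, ρ = 7831 kg/m³, cost = 1.190 $/kg
  sample D: σ_y = 30.34 MPa, ρ = 2291 kg/m³, cost = 6.614 $/kg
  sample C: σ_y = 329.0 MPa, ρ = 3812 kg/m³, cost = 21.83 $/kg
  sample U: σ_y = 1120 MPa, ρ = 8470 kg/m³, cost = 48.00 $/kg
  sample A: M = 31.9 kN·m per $
  sample C: M = 3.95 kN·m per $
  sample U: M = 2.75 kN·m per $
  sample D: M = 2.00 kN·m per $
Highest index: sample A.

sample A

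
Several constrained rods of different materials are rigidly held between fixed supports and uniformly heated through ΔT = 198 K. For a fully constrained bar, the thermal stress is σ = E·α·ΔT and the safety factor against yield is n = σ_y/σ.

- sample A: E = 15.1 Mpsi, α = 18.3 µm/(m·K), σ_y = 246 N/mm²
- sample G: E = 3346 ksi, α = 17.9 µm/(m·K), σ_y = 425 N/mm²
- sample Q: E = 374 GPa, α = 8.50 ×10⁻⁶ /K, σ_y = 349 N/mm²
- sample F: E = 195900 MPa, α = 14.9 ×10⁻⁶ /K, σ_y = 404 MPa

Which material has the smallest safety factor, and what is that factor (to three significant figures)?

sample Q, n = 0.554

With everything in SI (GPa, ×10⁻⁶/K, MPa):
  sample A: E = 104.1, α = 18.3, σ_y = 246.0 → σ = 377 MPa, n = 0.652
  sample G: E = 23.07, α = 17.9, σ_y = 425.0 → σ = 81.8 MPa, n = 5.20
  sample Q: E = 374.0, α = 8.50, σ_y = 349.0 → σ = 629 MPa, n = 0.554
  sample F: E = 195.9, α = 14.9, σ_y = 404.0 → σ = 578 MPa, n = 0.699
Sample Q has the lowest safety factor, n = 0.554.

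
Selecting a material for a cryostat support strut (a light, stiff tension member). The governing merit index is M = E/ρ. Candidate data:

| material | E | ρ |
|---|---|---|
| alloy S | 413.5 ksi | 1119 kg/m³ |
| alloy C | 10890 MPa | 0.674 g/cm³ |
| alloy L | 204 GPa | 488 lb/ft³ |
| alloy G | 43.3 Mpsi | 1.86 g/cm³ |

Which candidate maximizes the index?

Convert each candidate to consistent units, then evaluate M:
  alloy S: E = 2.851 GPa, ρ = 1119 kg/m³
  alloy C: E = 10.89 GPa, ρ = 674.0 kg/m³
  alloy L: E = 204.0 GPa, ρ = 7817 kg/m³
  alloy G: E = 298.5 GPa, ρ = 1860 kg/m³
  alloy G: M = 161 MN·m/kg
  alloy L: M = 26.1 MN·m/kg
  alloy C: M = 16.2 MN·m/kg
  alloy S: M = 2.55 MN·m/kg
The maximum is for alloy G.

alloy G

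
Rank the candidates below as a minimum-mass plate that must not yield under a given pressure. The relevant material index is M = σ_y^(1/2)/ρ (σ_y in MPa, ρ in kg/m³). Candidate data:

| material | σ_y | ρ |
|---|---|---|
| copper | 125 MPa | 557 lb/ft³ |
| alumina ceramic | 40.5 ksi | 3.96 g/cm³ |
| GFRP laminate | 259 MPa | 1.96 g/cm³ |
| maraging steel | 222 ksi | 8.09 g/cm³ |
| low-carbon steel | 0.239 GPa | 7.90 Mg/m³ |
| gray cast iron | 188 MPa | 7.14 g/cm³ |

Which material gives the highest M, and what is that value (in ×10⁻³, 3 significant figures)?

GFRP laminate, M = 8.21×10⁻³

Convert each candidate to consistent units, then evaluate M:
  copper: σ_y = 125.0 MPa, ρ = 8922 kg/m³
  alumina ceramic: σ_y = 279.2 MPa, ρ = 3960 kg/m³
  GFRP laminate: σ_y = 259.0 MPa, ρ = 1960 kg/m³
  maraging steel: σ_y = 1531 MPa, ρ = 8090 kg/m³
  low-carbon steel: σ_y = 239.0 MPa, ρ = 7900 kg/m³
  gray cast iron: σ_y = 188.0 MPa, ρ = 7140 kg/m³
  GFRP laminate: M = 8.21×10⁻³
  maraging steel: M = 4.84×10⁻³
  alumina ceramic: M = 4.22×10⁻³
  low-carbon steel: M = 1.96×10⁻³
  gray cast iron: M = 1.92×10⁻³
  copper: M = 1.25×10⁻³
GFRP laminate ranks first.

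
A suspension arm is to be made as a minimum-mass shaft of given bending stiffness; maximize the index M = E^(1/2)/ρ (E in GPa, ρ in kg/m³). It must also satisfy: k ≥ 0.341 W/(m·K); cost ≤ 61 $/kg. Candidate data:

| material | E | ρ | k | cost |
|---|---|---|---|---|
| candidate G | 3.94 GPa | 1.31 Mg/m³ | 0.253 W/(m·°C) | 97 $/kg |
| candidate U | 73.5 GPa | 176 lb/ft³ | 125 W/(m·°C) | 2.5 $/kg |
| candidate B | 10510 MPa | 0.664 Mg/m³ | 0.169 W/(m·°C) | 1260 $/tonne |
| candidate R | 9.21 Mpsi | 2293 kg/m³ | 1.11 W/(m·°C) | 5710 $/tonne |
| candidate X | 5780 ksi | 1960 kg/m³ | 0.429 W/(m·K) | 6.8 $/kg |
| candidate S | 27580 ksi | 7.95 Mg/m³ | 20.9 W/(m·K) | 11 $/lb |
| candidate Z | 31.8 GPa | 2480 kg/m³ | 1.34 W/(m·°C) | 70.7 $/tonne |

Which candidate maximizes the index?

candidate R

Screen on constraints: k ≥ 0.341 W/(m·K); cost ≤ 61 $/kg. Survivors: candidate U, candidate R, candidate X, candidate S, candidate Z.
Putting every candidate on a common basis:
  candidate U: E = 73.50 GPa, ρ = 2819 kg/m³
  candidate R: E = 63.50 GPa, ρ = 2293 kg/m³
  candidate X: E = 39.85 GPa, ρ = 1960 kg/m³
  candidate S: E = 190.2 GPa, ρ = 7950 kg/m³
  candidate Z: E = 31.80 GPa, ρ = 2480 kg/m³
  candidate R: M = 3.48×10⁻³
  candidate X: M = 3.22×10⁻³
  candidate U: M = 3.04×10⁻³
  candidate Z: M = 2.27×10⁻³
  candidate S: M = 1.73×10⁻³
Candidate R has the largest M.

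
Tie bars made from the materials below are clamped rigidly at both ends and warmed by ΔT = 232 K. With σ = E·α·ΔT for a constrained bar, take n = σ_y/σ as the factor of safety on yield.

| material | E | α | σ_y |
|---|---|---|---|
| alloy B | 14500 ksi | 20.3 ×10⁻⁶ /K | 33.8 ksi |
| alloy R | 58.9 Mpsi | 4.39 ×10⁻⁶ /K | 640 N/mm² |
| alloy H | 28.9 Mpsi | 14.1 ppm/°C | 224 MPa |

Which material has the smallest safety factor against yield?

alloy H

With everything in SI (GPa, ×10⁻⁶/K, MPa):
  alloy B: E = 99.97, α = 20.3, σ_y = 233.0 → σ = 471 MPa, n = 0.495
  alloy R: E = 406.1, α = 4.39, σ_y = 640.0 → σ = 414 MPa, n = 1.55
  alloy H: E = 199.3, α = 14.1, σ_y = 224.0 → σ = 652 MPa, n = 0.344
The minimum is alloy H at n = 0.344.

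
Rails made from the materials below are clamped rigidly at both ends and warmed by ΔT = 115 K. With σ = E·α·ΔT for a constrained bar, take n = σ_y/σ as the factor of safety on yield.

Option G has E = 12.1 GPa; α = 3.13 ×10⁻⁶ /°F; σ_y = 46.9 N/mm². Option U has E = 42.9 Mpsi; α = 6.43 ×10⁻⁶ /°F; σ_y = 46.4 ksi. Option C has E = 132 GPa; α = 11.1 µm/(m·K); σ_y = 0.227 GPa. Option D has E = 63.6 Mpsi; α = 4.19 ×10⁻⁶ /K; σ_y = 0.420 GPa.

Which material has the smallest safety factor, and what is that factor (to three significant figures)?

option U, n = 0.813

In consistent units (E in GPa, α in ×10⁻⁶/K, σ_y in MPa):
  option G: E = 12.10, α = 5.63, σ_y = 46.90 → σ = 7.84 MPa, n = 5.98
  option U: E = 295.8, α = 11.6, σ_y = 319.9 → σ = 394 MPa, n = 0.813
  option C: E = 132.0, α = 11.1, σ_y = 227.0 → σ = 168 MPa, n = 1.35
  option D: E = 438.5, α = 4.19, σ_y = 420.0 → σ = 211 MPa, n = 1.99
Smallest n: option U with n = 0.813.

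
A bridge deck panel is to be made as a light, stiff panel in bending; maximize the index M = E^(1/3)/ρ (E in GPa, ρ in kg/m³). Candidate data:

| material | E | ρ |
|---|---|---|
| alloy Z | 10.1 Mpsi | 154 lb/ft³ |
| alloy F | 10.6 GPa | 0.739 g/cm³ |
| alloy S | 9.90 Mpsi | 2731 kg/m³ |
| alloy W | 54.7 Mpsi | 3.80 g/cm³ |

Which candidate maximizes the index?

alloy F

Putting every candidate on a common basis:
  alloy Z: E = 69.64 GPa, ρ = 2467 kg/m³
  alloy F: E = 10.60 GPa, ρ = 739.0 kg/m³
  alloy S: E = 68.26 GPa, ρ = 2731 kg/m³
  alloy W: E = 377.1 GPa, ρ = 3800 kg/m³
  alloy F: M = 2.97×10⁻³
  alloy W: M = 1.90×10⁻³
  alloy Z: M = 1.67×10⁻³
  alloy S: M = 1.50×10⁻³
The maximum is for alloy F.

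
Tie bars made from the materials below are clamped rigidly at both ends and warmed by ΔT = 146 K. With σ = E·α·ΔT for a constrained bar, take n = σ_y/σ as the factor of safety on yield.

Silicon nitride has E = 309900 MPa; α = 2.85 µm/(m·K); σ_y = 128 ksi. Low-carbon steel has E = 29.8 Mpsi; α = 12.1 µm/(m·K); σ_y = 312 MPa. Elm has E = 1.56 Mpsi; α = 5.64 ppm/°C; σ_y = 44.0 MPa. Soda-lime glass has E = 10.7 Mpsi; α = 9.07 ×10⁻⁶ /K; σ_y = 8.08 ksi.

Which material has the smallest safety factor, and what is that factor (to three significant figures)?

Per material, after unit conversion:
  silicon nitride: E = 309.9, α = 2.85, σ_y = 882.5 → σ = 129 MPa, n = 6.84
  low-carbon steel: E = 205.5, α = 12.1, σ_y = 312.0 → σ = 363 MPa, n = 0.860
  elm: E = 10.76, α = 5.64, σ_y = 44.00 → σ = 8.86 MPa, n = 4.97
  soda-lime glass: E = 73.77, α = 9.07, σ_y = 55.71 → σ = 97.7 MPa, n = 0.570
The minimum is soda-lime glass at n = 0.570.

soda-lime glass, n = 0.570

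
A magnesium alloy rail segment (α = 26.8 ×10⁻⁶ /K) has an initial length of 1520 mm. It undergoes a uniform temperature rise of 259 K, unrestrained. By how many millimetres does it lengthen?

ΔL = α·L₀·ΔT = 26.8×10⁻⁶ × 1520 mm × 259.0 K = 10.6 mm.

10.6 mm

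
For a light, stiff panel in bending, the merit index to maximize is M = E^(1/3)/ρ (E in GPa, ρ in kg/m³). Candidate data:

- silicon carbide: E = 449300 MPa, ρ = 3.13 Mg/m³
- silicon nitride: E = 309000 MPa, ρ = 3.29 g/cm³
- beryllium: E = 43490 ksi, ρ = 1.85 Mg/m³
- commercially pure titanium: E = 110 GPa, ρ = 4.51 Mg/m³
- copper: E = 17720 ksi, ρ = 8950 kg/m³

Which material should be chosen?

Normalizing units and computing the index:
  silicon carbide: E = 449.3 GPa, ρ = 3130 kg/m³
  silicon nitride: E = 309.0 GPa, ρ = 3290 kg/m³
  beryllium: E = 299.9 GPa, ρ = 1850 kg/m³
  commercially pure titanium: E = 110.0 GPa, ρ = 4510 kg/m³
  copper: E = 122.2 GPa, ρ = 8950 kg/m³
  beryllium: M = 3.62×10⁻³
  silicon carbide: M = 2.45×10⁻³
  silicon nitride: M = 2.05×10⁻³
  commercially pure titanium: M = 1.06×10⁻³
  copper: M = 0.554×10⁻³
Beryllium ranks first.

beryllium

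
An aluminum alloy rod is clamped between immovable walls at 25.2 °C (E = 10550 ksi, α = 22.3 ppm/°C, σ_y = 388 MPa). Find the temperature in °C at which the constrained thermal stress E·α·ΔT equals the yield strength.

264 °C

E = 10550 ksi = 72.74 GPa.
E·α·ΔT = 388.0 MPa ⇒ ΔT = 388.0 / (72.74×10³ × 22.3×10⁻⁶) = 239.2 K.
T = 25.2 + 239.2 = 264.4 °C.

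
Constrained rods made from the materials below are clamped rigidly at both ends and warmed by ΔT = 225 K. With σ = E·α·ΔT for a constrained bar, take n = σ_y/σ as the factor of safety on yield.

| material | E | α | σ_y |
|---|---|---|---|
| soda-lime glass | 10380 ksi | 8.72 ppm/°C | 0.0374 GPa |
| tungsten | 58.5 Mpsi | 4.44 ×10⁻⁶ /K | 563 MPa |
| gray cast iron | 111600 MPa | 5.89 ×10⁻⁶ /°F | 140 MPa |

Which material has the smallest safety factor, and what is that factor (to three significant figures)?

soda-lime glass, n = 0.266

Converting E to GPa, α to ×10⁻⁶/K, σ_y to MPa, then σ and n for each:
  soda-lime glass: E = 71.57, α = 8.72, σ_y = 37.40 → σ = 140 MPa, n = 0.266
  tungsten: E = 403.3, α = 4.44, σ_y = 563.0 → σ = 403 MPa, n = 1.40
  gray cast iron: E = 111.6, α = 10.6, σ_y = 140.0 → σ = 266 MPa, n = 0.526
Soda-lime glass has the lowest safety factor, n = 0.266.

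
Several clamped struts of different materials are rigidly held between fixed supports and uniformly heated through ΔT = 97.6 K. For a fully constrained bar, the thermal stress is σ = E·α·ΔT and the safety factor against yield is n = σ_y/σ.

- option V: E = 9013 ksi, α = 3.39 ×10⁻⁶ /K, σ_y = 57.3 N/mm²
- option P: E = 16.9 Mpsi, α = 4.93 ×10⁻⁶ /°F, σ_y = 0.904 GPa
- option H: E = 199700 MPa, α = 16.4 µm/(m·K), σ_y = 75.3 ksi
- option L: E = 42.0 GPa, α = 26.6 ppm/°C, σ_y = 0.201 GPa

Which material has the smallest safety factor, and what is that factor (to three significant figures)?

With everything in SI (GPa, ×10⁻⁶/K, MPa):
  option V: E = 62.14, α = 3.39, σ_y = 57.30 → σ = 20.6 MPa, n = 2.79
  option P: E = 116.5, α = 8.87, σ_y = 904.0 → σ = 101 MPa, n = 8.96
  option H: E = 199.7, α = 16.4, σ_y = 519.2 → σ = 320 MPa, n = 1.62
  option L: E = 42.00, α = 26.6, σ_y = 201.0 → σ = 109 MPa, n = 1.84
Option H has the lowest safety factor, n = 1.62.

option H, n = 1.62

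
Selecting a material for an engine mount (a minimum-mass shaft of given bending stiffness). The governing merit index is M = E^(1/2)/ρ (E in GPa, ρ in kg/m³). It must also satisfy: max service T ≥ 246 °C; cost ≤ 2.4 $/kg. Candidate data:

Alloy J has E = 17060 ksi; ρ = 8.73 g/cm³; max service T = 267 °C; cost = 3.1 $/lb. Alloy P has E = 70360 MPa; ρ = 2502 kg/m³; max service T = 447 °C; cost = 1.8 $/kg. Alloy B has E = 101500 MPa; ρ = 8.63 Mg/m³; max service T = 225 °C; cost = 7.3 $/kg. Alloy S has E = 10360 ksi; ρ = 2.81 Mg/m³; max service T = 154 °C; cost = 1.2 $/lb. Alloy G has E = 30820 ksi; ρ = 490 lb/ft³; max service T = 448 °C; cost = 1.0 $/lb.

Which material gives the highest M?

Screen on constraints: max service T ≥ 246 °C; cost ≤ 2.4 $/kg. Survivors: alloy P, alloy G.
Normalizing units and computing the index:
  alloy P: E = 70.36 GPa, ρ = 2502 kg/m³
  alloy G: E = 212.5 GPa, ρ = 7849 kg/m³
  alloy P: M = 3.35×10⁻³
  alloy G: M = 1.86×10⁻³
Alloy P has the largest M.

alloy P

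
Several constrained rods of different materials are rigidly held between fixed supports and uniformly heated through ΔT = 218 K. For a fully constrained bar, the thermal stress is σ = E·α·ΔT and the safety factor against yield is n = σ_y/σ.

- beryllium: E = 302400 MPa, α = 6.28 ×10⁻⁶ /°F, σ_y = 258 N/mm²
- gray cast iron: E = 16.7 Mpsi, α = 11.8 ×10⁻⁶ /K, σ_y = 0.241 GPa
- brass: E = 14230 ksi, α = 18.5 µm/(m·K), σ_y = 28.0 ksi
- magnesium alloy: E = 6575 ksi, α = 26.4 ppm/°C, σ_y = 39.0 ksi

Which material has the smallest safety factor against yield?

With everything in SI (GPa, ×10⁻⁶/K, MPa):
  beryllium: E = 302.4, α = 11.3, σ_y = 258.0 → σ = 745 MPa, n = 0.346
  gray cast iron: E = 115.1, α = 11.8, σ_y = 241.0 → σ = 296 MPa, n = 0.814
  brass: E = 98.11, α = 18.5, σ_y = 193.1 → σ = 396 MPa, n = 0.488
  magnesium alloy: E = 45.33, α = 26.4, σ_y = 268.9 → σ = 261 MPa, n = 1.03
Smallest n: beryllium with n = 0.346.

beryllium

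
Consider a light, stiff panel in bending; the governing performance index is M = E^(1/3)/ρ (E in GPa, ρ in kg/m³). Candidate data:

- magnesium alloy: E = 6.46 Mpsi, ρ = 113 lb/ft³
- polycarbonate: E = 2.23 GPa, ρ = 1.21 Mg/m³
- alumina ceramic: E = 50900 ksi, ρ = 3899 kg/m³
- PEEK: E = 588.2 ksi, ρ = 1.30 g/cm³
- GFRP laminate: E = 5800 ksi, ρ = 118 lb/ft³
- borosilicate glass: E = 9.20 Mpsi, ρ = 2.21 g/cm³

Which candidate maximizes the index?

magnesium alloy

Putting every candidate on a common basis:
  magnesium alloy: E = 44.54 GPa, ρ = 1810 kg/m³
  polycarbonate: E = 2.230 GPa, ρ = 1210 kg/m³
  alumina ceramic: E = 350.9 GPa, ρ = 3899 kg/m³
  PEEK: E = 4.055 GPa, ρ = 1300 kg/m³
  GFRP laminate: E = 39.99 GPa, ρ = 1890 kg/m³
  borosilicate glass: E = 63.43 GPa, ρ = 2210 kg/m³
  magnesium alloy: M = 1.96×10⁻³
  GFRP laminate: M = 1.81×10⁻³
  alumina ceramic: M = 1.81×10⁻³
  borosilicate glass: M = 1.80×10⁻³
  PEEK: M = 1.23×10⁻³
  polycarbonate: M = 1.08×10⁻³
The maximum is for magnesium alloy.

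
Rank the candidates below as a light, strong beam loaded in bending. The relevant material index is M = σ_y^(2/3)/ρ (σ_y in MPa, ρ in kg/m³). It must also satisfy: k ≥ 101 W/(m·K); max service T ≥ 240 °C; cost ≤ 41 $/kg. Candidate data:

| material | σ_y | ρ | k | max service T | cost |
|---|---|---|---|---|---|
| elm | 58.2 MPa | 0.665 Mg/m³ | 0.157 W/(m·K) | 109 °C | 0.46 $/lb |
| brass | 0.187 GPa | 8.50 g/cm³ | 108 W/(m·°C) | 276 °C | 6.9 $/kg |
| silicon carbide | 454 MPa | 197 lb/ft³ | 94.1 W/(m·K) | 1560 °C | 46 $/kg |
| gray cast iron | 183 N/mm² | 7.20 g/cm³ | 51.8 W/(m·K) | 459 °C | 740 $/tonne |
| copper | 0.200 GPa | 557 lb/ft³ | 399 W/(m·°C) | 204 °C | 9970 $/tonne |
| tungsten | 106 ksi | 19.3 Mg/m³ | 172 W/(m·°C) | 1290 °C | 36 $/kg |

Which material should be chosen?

Screen on constraints: k ≥ 101 W/(m·K); max service T ≥ 240 °C; cost ≤ 41 $/kg. Survivors: brass, tungsten.
Normalizing units and computing the index:
  brass: σ_y = 187.0 MPa, ρ = 8500 kg/m³
  tungsten: σ_y = 730.8 MPa, ρ = 19300 kg/m³
  tungsten: M = 4.20×10⁻³
  brass: M = 3.85×10⁻³
Tungsten has the largest M.

tungsten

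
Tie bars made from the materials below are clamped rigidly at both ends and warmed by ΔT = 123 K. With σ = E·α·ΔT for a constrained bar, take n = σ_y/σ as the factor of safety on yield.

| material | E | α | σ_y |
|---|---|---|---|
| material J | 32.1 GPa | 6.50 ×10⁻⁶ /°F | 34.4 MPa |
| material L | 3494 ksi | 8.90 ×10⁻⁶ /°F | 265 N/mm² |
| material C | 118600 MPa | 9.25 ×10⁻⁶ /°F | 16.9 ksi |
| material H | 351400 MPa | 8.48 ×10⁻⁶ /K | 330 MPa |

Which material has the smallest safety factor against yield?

Converting E to GPa, α to ×10⁻⁶/K, σ_y to MPa, then σ and n for each:
  material J: E = 32.10, α = 11.7, σ_y = 34.40 → σ = 46.2 MPa, n = 0.745
  material L: E = 24.09, α = 16.0, σ_y = 265.0 → σ = 47.5 MPa, n = 5.58
  material C: E = 118.6, α = 16.6, σ_y = 116.5 → σ = 243 MPa, n = 0.480
  material H: E = 351.4, α = 8.48, σ_y = 330.0 → σ = 367 MPa, n = 0.900
Smallest n: material C with n = 0.480.

material C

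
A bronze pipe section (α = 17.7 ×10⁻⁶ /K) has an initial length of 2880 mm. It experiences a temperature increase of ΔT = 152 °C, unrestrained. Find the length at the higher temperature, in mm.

2887.7 mm

ΔL = α·L₀·ΔT = 17.7×10⁻⁶ × 2880 mm × 152.0 K = 7.75 mm.
L = L₀ + ΔL = 2880 + 7.75 = 2887.7 mm.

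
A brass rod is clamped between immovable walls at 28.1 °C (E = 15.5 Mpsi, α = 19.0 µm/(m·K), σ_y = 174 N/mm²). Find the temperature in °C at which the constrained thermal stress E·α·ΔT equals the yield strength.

114 °C

E = 15.5 Mpsi = 106.9 GPa.
σ_y = 174 N/mm² = 174.0 MPa.
E·α·ΔT = 174.0 MPa ⇒ ΔT = 174.0 / (106.9×10³ × 19.0×10⁻⁶) = 85.69 K.
T = 28.1 + 85.69 = 113.8 °C.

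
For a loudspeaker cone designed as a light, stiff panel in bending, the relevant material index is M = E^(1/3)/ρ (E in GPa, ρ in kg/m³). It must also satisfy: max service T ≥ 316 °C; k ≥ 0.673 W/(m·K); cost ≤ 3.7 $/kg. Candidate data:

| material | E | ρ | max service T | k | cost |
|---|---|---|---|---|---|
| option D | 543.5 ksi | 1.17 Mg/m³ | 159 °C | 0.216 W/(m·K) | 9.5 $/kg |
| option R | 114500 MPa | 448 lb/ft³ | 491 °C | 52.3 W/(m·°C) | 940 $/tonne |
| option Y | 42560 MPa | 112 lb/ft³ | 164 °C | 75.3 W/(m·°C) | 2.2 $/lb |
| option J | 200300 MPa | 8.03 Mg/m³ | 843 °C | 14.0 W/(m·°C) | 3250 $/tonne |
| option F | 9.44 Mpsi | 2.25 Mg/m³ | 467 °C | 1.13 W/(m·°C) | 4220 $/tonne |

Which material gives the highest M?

option J

Screen on constraints: max service T ≥ 316 °C; k ≥ 0.673 W/(m·K); cost ≤ 3.7 $/kg. Survivors: option R, option J.
After converting to SI:
  option R: E = 114.5 GPa, ρ = 7176 kg/m³
  option J: E = 200.3 GPa, ρ = 8030 kg/m³
  option J: M = 0.729×10⁻³
  option R: M = 0.677×10⁻³
The maximum is for option J.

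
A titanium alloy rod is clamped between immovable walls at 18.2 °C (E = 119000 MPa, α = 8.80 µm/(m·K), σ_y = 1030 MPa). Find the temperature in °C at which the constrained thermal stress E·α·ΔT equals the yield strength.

1000 °C

E = 119000 MPa = 119.0 GPa.
E·α·ΔT = 1030 MPa ⇒ ΔT = 1030 / (119.0×10³ × 8.80×10⁻⁶) = 983.6 K.
T = 18.2 + 983.6 = 1002 °C.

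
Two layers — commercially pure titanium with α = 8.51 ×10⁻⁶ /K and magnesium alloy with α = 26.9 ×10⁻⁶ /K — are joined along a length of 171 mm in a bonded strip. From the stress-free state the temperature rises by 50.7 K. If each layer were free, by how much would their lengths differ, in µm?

159 µm

Δα = |8.51 − 26.9|×10⁻⁶/K = 18.4×10⁻⁶/K.
ΔL_mismatch = Δα·L·ΔT = 18.4×10⁻⁶ × 171.0 mm × 50.7 K = 159 µm.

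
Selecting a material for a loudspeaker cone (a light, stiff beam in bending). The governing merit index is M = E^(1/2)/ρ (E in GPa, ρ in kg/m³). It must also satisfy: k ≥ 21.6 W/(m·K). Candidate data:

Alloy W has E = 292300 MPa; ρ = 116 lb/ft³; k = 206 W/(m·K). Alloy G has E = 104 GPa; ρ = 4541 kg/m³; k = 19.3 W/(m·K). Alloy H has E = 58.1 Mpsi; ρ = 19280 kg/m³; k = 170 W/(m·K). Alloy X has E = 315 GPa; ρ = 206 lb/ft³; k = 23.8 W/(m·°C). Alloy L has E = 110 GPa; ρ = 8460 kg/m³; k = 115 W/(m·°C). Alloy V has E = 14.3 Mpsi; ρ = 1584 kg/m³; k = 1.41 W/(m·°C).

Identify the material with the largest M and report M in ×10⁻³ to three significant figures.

Screen on constraints: k ≥ 21.6 W/(m·K). Survivors: alloy W, alloy H, alloy X, alloy L.
Normalizing units and computing the index:
  alloy W: E = 292.3 GPa, ρ = 1858 kg/m³
  alloy H: E = 400.6 GPa, ρ = 19280 kg/m³
  alloy X: E = 315.0 GPa, ρ = 3300 kg/m³
  alloy L: E = 110.0 GPa, ρ = 8460 kg/m³
  alloy W: M = 9.20×10⁻³
  alloy X: M = 5.38×10⁻³
  alloy L: M = 1.24×10⁻³
  alloy H: M = 1.04×10⁻³
Highest index: alloy W.

alloy W, M = 9.20×10⁻³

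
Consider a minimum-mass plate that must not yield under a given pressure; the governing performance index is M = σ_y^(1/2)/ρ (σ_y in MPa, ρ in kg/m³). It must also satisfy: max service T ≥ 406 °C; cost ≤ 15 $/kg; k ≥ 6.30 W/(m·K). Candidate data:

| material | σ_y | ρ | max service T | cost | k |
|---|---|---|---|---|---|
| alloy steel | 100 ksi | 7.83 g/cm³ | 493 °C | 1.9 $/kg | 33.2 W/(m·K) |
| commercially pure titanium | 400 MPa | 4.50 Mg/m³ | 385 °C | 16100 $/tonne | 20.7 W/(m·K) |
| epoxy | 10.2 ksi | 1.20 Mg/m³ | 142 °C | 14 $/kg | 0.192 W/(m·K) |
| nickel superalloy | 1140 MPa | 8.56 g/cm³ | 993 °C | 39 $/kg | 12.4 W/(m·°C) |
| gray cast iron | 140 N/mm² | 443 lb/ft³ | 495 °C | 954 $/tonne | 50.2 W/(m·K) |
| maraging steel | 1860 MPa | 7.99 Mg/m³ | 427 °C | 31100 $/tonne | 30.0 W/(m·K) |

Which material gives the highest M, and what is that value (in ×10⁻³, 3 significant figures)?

alloy steel, M = 3.35×10⁻³

Screen on constraints: max service T ≥ 406 °C; cost ≤ 15 $/kg; k ≥ 6.30 W/(m·K). Survivors: alloy steel, gray cast iron.
In SI units:
  alloy steel: σ_y = 689.5 MPa, ρ = 7830 kg/m³
  gray cast iron: σ_y = 140.0 MPa, ρ = 7096 kg/m³
  alloy steel: M = 3.35×10⁻³
  gray cast iron: M = 1.67×10⁻³
Alloy steel ranks first.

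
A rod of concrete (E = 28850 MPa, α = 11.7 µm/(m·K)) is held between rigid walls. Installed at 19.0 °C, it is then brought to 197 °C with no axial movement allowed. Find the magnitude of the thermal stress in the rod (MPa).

60.1 MPa

E = 28850 MPa = 28.85 GPa.
ΔT = 178.0 K. Constrained thermal stress σ = E·α·ΔT = 28.85×10³ MPa × 11.7×10⁻⁶ × 178.0 = 60.1 MPa (compressive).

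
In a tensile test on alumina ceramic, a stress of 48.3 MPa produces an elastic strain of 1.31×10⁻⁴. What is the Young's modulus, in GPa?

E = σ/ε = 48.3 MPa / 1.31×10⁻⁴ = 368700 MPa = 369 GPa.

369 GPa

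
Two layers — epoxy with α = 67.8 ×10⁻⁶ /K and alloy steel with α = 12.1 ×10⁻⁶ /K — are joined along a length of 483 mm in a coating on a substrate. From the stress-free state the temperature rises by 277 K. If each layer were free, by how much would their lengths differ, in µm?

Δα = |67.8 − 12.1|×10⁻⁶/K = 55.7×10⁻⁶/K.
ΔL_mismatch = Δα·L·ΔT = 55.7×10⁻⁶ × 483.0 mm × 277.0 K = 7450 µm.

7450 µm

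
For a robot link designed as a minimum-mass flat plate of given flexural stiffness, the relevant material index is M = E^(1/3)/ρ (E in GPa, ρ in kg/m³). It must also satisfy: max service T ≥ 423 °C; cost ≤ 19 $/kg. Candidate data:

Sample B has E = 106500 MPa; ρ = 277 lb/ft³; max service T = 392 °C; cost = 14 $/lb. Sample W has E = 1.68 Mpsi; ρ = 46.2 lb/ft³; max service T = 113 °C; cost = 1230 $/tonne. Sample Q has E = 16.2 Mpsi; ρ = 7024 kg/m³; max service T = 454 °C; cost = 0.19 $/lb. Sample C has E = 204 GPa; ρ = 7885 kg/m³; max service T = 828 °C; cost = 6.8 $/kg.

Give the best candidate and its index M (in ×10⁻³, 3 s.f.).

Screen on constraints: max service T ≥ 423 °C; cost ≤ 19 $/kg. Survivors: sample Q, sample C.
In SI units:
  sample Q: E = 111.7 GPa, ρ = 7024 kg/m³
  sample C: E = 204.0 GPa, ρ = 7885 kg/m³
  sample C: M = 0.747×10⁻³
  sample Q: M = 0.686×10⁻³
Highest index: sample C.

sample C, M = 0.747×10⁻³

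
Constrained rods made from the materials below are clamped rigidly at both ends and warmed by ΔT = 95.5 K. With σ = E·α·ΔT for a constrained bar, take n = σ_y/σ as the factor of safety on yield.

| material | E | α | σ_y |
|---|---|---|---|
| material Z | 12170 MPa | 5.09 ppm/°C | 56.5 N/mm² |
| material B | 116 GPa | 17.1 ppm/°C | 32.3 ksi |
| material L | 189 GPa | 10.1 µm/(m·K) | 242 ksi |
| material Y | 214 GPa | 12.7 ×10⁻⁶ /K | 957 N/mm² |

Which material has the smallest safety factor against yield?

Converting E to GPa, α to ×10⁻⁶/K, σ_y to MPa, then σ and n for each:
  material Z: E = 12.17, α = 5.09, σ_y = 56.50 → σ = 5.92 MPa, n = 9.55
  material B: E = 116.0, α = 17.1, σ_y = 222.7 → σ = 189 MPa, n = 1.18
  material L: E = 189.0, α = 10.1, σ_y = 1669 → σ = 182 MPa, n = 9.15
  material Y: E = 214.0, α = 12.7, σ_y = 957.0 → σ = 260 MPa, n = 3.69
Material B has the lowest safety factor, n = 1.18.

material B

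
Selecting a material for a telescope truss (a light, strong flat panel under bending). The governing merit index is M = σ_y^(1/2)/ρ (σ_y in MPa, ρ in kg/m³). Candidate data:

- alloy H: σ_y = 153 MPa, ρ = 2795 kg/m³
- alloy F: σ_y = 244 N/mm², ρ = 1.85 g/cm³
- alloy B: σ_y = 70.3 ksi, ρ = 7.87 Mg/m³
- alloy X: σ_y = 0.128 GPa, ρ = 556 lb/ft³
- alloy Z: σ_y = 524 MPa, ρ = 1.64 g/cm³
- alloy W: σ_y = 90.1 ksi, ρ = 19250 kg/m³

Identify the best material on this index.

alloy Z

Convert each candidate to consistent units, then evaluate M:
  alloy H: σ_y = 153.0 MPa, ρ = 2795 kg/m³
  alloy F: σ_y = 244.0 MPa, ρ = 1850 kg/m³
  alloy B: σ_y = 484.7 MPa, ρ = 7870 kg/m³
  alloy X: σ_y = 128.0 MPa, ρ = 8906 kg/m³
  alloy Z: σ_y = 524.0 MPa, ρ = 1640 kg/m³
  alloy W: σ_y = 621.2 MPa, ρ = 19250 kg/m³
  alloy Z: M = 14.0×10⁻³
  alloy F: M = 8.44×10⁻³
  alloy H: M = 4.43×10⁻³
  alloy B: M = 2.80×10⁻³
  alloy W: M = 1.29×10⁻³
  alloy X: M = 1.27×10⁻³
Alloy Z ranks first.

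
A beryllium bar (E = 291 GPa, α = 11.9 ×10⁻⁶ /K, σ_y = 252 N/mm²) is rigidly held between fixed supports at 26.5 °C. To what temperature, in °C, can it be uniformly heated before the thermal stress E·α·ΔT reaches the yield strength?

σ_y = 252 N/mm² = 252.0 MPa.
E·α·ΔT = 252.0 MPa ⇒ ΔT = 252.0 / (291.0×10³ × 11.9×10⁻⁶) = 72.77 K.
T = 26.5 + 72.77 = 99.27 °C.

99.3 °C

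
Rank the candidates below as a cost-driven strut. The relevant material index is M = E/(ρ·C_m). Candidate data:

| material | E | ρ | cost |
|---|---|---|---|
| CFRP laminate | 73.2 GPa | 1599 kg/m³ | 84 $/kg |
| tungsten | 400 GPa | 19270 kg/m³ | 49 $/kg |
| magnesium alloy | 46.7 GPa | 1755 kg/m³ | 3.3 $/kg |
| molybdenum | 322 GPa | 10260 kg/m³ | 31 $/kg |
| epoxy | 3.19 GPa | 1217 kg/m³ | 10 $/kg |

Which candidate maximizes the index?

Evaluate M for each candidate:
  magnesium alloy: M = 8.06 MN·m per $
  molybdenum: M = 1.01 MN·m per $
  CFRP laminate: M = 0.545 MN·m per $
  tungsten: M = 0.424 MN·m per $
  epoxy: M = 0.262 MN·m per $
The maximum is for magnesium alloy.

magnesium alloy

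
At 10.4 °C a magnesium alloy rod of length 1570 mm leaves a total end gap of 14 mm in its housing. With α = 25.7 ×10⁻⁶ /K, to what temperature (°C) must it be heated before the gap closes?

357 °C

α·L₀·ΔT = 14.0 mm ⇒ ΔT = 14.0 / (25.7×10⁻⁶ × 1570.0) = 347.0 K.
T = 10.4 + 347.0 = 357.4 °C.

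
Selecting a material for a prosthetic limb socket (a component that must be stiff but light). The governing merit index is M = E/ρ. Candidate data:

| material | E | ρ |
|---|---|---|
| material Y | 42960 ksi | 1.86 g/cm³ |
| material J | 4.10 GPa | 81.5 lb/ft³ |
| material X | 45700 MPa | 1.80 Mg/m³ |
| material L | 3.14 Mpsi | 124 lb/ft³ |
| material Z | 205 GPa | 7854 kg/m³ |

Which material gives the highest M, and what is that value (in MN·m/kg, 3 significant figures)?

material Y, M = 159 MN·m/kg

After converting to SI:
  material Y: E = 296.2 GPa, ρ = 1860 kg/m³
  material J: E = 4.100 GPa, ρ = 1306 kg/m³
  material X: E = 45.70 GPa, ρ = 1800 kg/m³
  material L: E = 21.65 GPa, ρ = 1986 kg/m³
  material Z: E = 205.0 GPa, ρ = 7854 kg/m³
  material Y: M = 159 MN·m/kg
  material Z: M = 26.1 MN·m/kg
  material X: M = 25.4 MN·m/kg
  material L: M = 10.9 MN·m/kg
  material J: M = 3.14 MN·m/kg
The maximum is for material Y.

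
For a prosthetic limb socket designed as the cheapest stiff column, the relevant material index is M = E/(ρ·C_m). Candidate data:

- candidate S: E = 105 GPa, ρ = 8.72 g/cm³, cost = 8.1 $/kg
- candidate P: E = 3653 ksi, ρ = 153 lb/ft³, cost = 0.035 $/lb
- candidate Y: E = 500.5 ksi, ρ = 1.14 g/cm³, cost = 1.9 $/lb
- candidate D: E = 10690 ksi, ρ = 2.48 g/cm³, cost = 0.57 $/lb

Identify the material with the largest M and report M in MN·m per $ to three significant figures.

candidate P, M = 133 MN·m per $

Putting every candidate on a common basis:
  candidate S: E = 105.0 GPa, ρ = 8720 kg/m³, cost = 8.100 $/kg
  candidate P: E = 25.19 GPa, ρ = 2451 kg/m³, cost = 0.07716 $/kg
  candidate Y: E = 3.451 GPa, ρ = 1140 kg/m³, cost = 4.189 $/kg
  candidate D: E = 73.70 GPa, ρ = 2480 kg/m³, cost = 1.257 $/kg
  candidate P: M = 133 MN·m per $
  candidate D: M = 23.7 MN·m per $
  candidate S: M = 1.49 MN·m per $
  candidate Y: M = 0.723 MN·m per $
Candidate P ranks first.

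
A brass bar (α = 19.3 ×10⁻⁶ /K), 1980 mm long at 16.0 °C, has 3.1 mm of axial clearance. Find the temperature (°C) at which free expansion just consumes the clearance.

α·L₀·ΔT = 3.1 mm ⇒ ΔT = 3.1 / (19.3×10⁻⁶ × 1980.0) = 81.12 K.
T = 16.0 + 81.12 = 97.12 °C.

97.1 °C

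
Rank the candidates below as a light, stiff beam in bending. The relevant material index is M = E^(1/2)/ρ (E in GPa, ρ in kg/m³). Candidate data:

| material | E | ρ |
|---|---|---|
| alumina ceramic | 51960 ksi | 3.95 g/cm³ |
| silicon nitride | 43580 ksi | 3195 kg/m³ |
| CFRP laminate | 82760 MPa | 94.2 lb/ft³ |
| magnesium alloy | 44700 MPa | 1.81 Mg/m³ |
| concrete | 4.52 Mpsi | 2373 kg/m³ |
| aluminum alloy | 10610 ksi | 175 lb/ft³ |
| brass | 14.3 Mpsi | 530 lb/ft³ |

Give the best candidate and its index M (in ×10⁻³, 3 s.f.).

CFRP laminate, M = 6.03×10⁻³

Convert each candidate to consistent units, then evaluate M:
  alumina ceramic: E = 358.3 GPa, ρ = 3950 kg/m³
  silicon nitride: E = 300.5 GPa, ρ = 3195 kg/m³
  CFRP laminate: E = 82.76 GPa, ρ = 1509 kg/m³
  magnesium alloy: E = 44.70 GPa, ρ = 1810 kg/m³
  concrete: E = 31.16 GPa, ρ = 2373 kg/m³
  aluminum alloy: E = 73.15 GPa, ρ = 2803 kg/m³
  brass: E = 98.60 GPa, ρ = 8490 kg/m³
  CFRP laminate: M = 6.03×10⁻³
  silicon nitride: M = 5.43×10⁻³
  alumina ceramic: M = 4.79×10⁻³
  magnesium alloy: M = 3.69×10⁻³
  aluminum alloy: M = 3.05×10⁻³
  concrete: M = 2.35×10⁻³
  brass: M = 1.17×10⁻³
Highest index: CFRP laminate.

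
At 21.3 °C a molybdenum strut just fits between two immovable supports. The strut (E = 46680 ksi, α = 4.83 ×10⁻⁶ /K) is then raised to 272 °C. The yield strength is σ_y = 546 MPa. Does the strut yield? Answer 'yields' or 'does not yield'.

E = 46680 ksi = 321.8 GPa.
ΔT = 250.7 K. Constrained thermal stress σ = E·α·ΔT = 321.8×10³ MPa × 4.83×10⁻⁶ × 250.7 = 390 MPa (compressive).
Compare to σ_y = 546 MPa: σ < σ_y, so it does not yield.

does not yield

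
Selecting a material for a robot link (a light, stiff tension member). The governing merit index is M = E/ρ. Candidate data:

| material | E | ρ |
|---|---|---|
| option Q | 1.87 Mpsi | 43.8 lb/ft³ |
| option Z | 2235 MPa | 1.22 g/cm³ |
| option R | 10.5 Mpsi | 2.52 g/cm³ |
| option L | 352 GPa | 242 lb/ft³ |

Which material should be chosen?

option L

After converting to SI:
  option Q: E = 12.89 GPa, ρ = 701.6 kg/m³
  option Z: E = 2.235 GPa, ρ = 1220 kg/m³
  option R: E = 72.39 GPa, ρ = 2520 kg/m³
  option L: E = 352.0 GPa, ρ = 3876 kg/m³
  option L: M = 90.8 MN·m/kg
  option R: M = 28.7 MN·m/kg
  option Q: M = 18.4 MN·m/kg
  option Z: M = 1.83 MN·m/kg
Option L has the largest M.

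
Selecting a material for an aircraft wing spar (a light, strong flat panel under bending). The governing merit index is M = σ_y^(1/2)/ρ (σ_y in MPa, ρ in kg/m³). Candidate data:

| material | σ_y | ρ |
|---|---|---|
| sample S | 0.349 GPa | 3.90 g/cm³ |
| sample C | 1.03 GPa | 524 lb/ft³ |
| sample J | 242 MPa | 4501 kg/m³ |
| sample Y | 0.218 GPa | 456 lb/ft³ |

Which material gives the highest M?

After converting to SI:
  sample S: σ_y = 349.0 MPa, ρ = 3900 kg/m³
  sample C: σ_y = 1030 MPa, ρ = 8394 kg/m³
  sample J: σ_y = 242.0 MPa, ρ = 4501 kg/m³
  sample Y: σ_y = 218.0 MPa, ρ = 7304 kg/m³
  sample S: M = 4.79×10⁻³
  sample C: M = 3.82×10⁻³
  sample J: M = 3.46×10⁻³
  sample Y: M = 2.02×10⁻³
Sample S has the largest M.

sample S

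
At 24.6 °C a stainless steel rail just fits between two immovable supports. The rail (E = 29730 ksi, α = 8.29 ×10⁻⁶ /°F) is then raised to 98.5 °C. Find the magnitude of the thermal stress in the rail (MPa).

E = 29730 ksi = 205.0 GPa.
α = 8.29×10⁻⁶/°F × 9/5 = 14.9×10⁻⁶/K.
ΔT = 73.90 K. Constrained thermal stress σ = E·α·ΔT = 205.0×10³ MPa × 14.9×10⁻⁶ × 73.90 = 226 MPa (compressive).

226 MPa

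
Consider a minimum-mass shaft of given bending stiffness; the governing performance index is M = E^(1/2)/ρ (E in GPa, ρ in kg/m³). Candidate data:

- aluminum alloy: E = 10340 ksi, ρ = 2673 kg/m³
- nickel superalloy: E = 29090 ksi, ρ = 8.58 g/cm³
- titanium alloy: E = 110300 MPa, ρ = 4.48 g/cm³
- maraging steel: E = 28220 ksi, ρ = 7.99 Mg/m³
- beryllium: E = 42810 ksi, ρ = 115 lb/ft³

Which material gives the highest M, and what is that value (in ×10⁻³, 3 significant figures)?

beryllium, M = 9.33×10⁻³

Normalizing units and computing the index:
  aluminum alloy: E = 71.29 GPa, ρ = 2673 kg/m³
  nickel superalloy: E = 200.6 GPa, ρ = 8580 kg/m³
  titanium alloy: E = 110.3 GPa, ρ = 4480 kg/m³
  maraging steel: E = 194.6 GPa, ρ = 7990 kg/m³
  beryllium: E = 295.2 GPa, ρ = 1842 kg/m³
  beryllium: M = 9.33×10⁻³
  aluminum alloy: M = 3.16×10⁻³
  titanium alloy: M = 2.34×10⁻³
  maraging steel: M = 1.75×10⁻³
  nickel superalloy: M = 1.65×10⁻³
The maximum is for beryllium.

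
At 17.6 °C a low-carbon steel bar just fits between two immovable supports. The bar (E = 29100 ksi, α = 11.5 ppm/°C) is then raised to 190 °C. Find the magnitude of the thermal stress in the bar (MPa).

398 MPa

E = 29100 ksi = 200.6 GPa.
ΔT = 172.4 K. Constrained thermal stress σ = E·α·ΔT = 200.6×10³ MPa × 11.5×10⁻⁶ × 172.4 = 398 MPa (compressive).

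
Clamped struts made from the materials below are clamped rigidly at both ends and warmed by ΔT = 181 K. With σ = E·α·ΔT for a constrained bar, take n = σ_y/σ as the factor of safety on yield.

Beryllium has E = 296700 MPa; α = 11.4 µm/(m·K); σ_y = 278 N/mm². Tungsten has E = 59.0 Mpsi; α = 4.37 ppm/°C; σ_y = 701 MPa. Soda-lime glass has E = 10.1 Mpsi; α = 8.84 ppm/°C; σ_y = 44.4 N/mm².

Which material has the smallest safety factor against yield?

soda-lime glass

Per material, after unit conversion:
  beryllium: E = 296.7, α = 11.4, σ_y = 278.0 → σ = 612 MPa, n = 0.454
  tungsten: E = 406.8, α = 4.37, σ_y = 701.0 → σ = 322 MPa, n = 2.18
  soda-lime glass: E = 69.64, α = 8.84, σ_y = 44.40 → σ = 111 MPa, n = 0.398
Soda-lime glass has the lowest safety factor, n = 0.398.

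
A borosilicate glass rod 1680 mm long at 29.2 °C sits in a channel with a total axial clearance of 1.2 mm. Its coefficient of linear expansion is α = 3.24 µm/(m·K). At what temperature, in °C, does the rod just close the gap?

250 °C

α·L₀·ΔT = 1.2 mm ⇒ ΔT = 1.2 / (3.24×10⁻⁶ × 1680.0) = 220.5 K.
T = 29.2 + 220.5 = 249.7 °C.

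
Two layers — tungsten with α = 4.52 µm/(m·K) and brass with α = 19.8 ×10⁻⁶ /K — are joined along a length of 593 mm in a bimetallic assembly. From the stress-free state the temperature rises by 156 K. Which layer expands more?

α(tungsten) = 4.52×10⁻⁶/K vs α(brass) = 19.8×10⁻⁶/K.
Higher α expands more for the same ΔT: brass.

brass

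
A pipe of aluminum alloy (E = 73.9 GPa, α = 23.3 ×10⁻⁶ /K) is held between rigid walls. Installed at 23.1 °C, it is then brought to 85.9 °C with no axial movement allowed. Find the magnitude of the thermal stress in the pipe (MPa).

108 MPa

ΔT = 62.80 K. Constrained thermal stress σ = E·α·ΔT = 73.90×10³ MPa × 23.3×10⁻⁶ × 62.80 = 108 MPa (compressive).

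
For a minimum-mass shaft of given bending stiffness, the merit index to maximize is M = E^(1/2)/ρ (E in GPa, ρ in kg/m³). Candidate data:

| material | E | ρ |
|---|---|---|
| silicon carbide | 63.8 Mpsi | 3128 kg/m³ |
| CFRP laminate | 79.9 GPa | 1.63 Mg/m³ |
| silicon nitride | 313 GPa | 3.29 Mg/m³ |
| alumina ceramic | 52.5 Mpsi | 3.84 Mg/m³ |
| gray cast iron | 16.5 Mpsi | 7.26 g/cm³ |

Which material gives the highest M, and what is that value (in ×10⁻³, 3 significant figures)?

silicon carbide, M = 6.71×10⁻³

After converting to SI:
  silicon carbide: E = 439.9 GPa, ρ = 3128 kg/m³
  CFRP laminate: E = 79.90 GPa, ρ = 1630 kg/m³
  silicon nitride: E = 313.0 GPa, ρ = 3290 kg/m³
  alumina ceramic: E = 362.0 GPa, ρ = 3840 kg/m³
  gray cast iron: E = 113.8 GPa, ρ = 7260 kg/m³
  silicon carbide: M = 6.71×10⁻³
  CFRP laminate: M = 5.48×10⁻³
  silicon nitride: M = 5.38×10⁻³
  alumina ceramic: M = 4.95×10⁻³
  gray cast iron: M = 1.47×10⁻³
Highest index: silicon carbide.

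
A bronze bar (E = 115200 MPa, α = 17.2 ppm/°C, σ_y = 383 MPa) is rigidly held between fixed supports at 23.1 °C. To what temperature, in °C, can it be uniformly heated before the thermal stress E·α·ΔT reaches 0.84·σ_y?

185 °C

E = 115200 MPa = 115.2 GPa.
E·α·ΔT = 321.7 MPa ⇒ ΔT = 321.7 / (115.2×10³ × 17.2×10⁻⁶) = 162.4 K.
T = 23.1 + 162.4 = 185.5 °C.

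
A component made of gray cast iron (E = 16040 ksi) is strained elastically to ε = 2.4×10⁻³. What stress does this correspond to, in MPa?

E = 16040 ksi = 110.6 GPa.
σ = E·ε = 110600 MPa × 2.4×10⁻³ = 265 MPa.

265 MPa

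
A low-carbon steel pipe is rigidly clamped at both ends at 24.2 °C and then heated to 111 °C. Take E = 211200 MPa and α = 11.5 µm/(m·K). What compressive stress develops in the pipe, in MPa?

211 MPa

E = 211200 MPa = 211.2 GPa.
ΔT = 86.80 K. Constrained thermal stress σ = E·α·ΔT = 211.2×10³ MPa × 11.5×10⁻⁶ × 86.80 = 211 MPa (compressive).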